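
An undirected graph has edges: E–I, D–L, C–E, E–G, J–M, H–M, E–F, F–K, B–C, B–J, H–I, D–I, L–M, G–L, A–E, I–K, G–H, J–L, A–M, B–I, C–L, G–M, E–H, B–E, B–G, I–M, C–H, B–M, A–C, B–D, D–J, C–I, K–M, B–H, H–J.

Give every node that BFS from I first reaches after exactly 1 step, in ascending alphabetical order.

Level 0: I
Level 1: B, C, D, E, H, K, M
Level 2: A, F, G, J, L

B, C, D, E, H, K, M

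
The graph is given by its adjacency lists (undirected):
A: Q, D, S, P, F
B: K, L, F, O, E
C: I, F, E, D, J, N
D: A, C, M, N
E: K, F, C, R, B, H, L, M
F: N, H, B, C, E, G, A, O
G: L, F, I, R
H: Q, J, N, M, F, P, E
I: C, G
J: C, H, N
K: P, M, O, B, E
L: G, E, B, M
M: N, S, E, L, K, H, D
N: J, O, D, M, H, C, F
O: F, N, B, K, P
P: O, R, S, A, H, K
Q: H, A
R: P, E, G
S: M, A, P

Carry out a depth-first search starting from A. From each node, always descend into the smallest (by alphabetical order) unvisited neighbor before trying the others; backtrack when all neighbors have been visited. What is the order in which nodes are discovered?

A D C E B F G I L M H J N O K P R S Q

Visit A
A → D
D → C
C → E
E → B
B → F
F → G
G → I
G → L
L → M
M → H
H → J
J → N
N → O
O → K
K → P
P → R
P → S
H → Q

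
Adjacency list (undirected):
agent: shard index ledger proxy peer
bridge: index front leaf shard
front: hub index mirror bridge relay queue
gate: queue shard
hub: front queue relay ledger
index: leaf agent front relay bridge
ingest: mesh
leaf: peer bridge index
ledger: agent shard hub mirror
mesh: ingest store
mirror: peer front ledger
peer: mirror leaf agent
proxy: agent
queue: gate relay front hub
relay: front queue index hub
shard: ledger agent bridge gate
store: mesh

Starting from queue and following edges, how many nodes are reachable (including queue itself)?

BFS from queue visits: queue, relay, hub, gate, front, index, ledger, shard, mirror, bridge, leaf, agent, peer, proxy
Reachable nodes: 14 of 17 total.

14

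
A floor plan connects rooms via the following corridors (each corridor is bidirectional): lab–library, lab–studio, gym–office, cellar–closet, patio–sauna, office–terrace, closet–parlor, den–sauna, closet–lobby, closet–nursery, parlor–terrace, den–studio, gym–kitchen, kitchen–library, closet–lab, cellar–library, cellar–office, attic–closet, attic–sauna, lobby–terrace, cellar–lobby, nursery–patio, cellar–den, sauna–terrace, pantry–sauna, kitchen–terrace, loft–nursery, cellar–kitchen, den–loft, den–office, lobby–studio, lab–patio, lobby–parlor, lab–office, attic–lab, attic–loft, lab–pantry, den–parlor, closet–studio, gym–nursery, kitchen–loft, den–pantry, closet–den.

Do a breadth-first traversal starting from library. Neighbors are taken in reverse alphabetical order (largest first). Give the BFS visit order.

library → lab → kitchen → cellar → studio → patio → pantry → office → closet → attic → terrace → loft → gym → lobby → den → sauna → nursery → parlor

Visit library; enqueue lab, kitchen, cellar → queue [lab, kitchen, cellar]
Visit lab; enqueue studio, patio, pantry, office, closet, attic → queue [kitchen, cellar, studio, patio, pantry, office, closet, attic]
Visit kitchen; enqueue terrace, loft, gym → queue [cellar, studio, patio, pantry, office, closet, attic, terrace, loft, gym]
Visit cellar; enqueue lobby, den → queue [studio, patio, pantry, office, closet, attic, terrace, loft, gym, lobby, den]
Visit studio → queue [patio, pantry, office, closet, attic, terrace, loft, gym, lobby, den]
Visit patio; enqueue sauna, nursery → queue [pantry, office, closet, attic, terrace, loft, gym, lobby, den, sauna, nursery]
Visit pantry → queue [office, closet, attic, terrace, loft, gym, lobby, den, sauna, nursery]
Visit office → queue [closet, attic, terrace, loft, gym, lobby, den, sauna, nursery]
Visit closet; enqueue parlor → queue [attic, terrace, loft, gym, lobby, den, sauna, nursery, parlor]
Visit attic → queue [terrace, loft, gym, lobby, den, sauna, nursery, parlor]
Visit terrace → queue [loft, gym, lobby, den, sauna, nursery, parlor]
Visit loft → queue [gym, lobby, den, sauna, nursery, parlor]
Visit gym → queue [lobby, den, sauna, nursery, parlor]
Visit lobby → queue [den, sauna, nursery, parlor]
Visit den → queue [sauna, nursery, parlor]
Visit sauna → queue [nursery, parlor]
Visit nursery → queue [parlor]
Visit parlor → queue []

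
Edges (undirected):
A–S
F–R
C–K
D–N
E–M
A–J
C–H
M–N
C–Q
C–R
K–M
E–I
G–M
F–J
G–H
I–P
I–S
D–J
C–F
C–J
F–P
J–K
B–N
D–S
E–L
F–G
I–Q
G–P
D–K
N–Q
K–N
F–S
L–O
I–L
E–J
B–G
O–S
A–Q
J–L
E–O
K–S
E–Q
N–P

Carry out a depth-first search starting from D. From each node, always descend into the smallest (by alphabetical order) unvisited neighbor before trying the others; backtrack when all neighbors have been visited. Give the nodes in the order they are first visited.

Visit D
D → J
J → A
A → Q
Q → C
C → F
F → G
G → B
B → N
N → K
K → M
M → E
E → I
I → L
L → O
O → S
I → P
G → H
F → R

D -> J -> A -> Q -> C -> F -> G -> B -> N -> K -> M -> E -> I -> L -> O -> S -> P -> H -> R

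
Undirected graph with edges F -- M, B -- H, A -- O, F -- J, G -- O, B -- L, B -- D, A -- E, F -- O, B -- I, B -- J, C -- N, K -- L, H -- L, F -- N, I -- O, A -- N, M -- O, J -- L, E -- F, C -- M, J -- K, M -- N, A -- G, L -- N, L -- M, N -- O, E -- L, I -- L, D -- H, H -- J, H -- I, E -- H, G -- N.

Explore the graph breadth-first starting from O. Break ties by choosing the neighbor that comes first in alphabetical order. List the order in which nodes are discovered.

O -> A -> F -> G -> I -> M -> N -> E -> J -> B -> H -> L -> C -> K -> D

Visit O; enqueue A, F, G, I, M, N → queue [A, F, G, I, M, N]
Visit A; enqueue E → queue [F, G, I, M, N, E]
Visit F; enqueue J → queue [G, I, M, N, E, J]
Visit G → queue [I, M, N, E, J]
Visit I; enqueue B, H, L → queue [M, N, E, J, B, H, L]
Visit M; enqueue C → queue [N, E, J, B, H, L, C]
Visit N → queue [E, J, B, H, L, C]
Visit E → queue [J, B, H, L, C]
Visit J; enqueue K → queue [B, H, L, C, K]
Visit B; enqueue D → queue [H, L, C, K, D]
Visit H → queue [L, C, K, D]
Visit L → queue [C, K, D]
Visit C → queue [K, D]
Visit K → queue [D]
Visit D → queue []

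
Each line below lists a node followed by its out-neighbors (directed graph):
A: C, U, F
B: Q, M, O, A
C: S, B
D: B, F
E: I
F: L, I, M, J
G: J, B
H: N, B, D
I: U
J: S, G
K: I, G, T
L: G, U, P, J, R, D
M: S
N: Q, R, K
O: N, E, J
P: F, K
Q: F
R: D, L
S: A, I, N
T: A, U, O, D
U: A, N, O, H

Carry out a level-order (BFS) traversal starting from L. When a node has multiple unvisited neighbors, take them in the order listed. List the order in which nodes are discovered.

Visit L; enqueue G, U, P, J, R, D → queue [G, U, P, J, R, D]
Visit G; enqueue B → queue [U, P, J, R, D, B]
Visit U; enqueue A, N, O, H → queue [P, J, R, D, B, A, N, O, H]
Visit P; enqueue F, K → queue [J, R, D, B, A, N, O, H, F, K]
Visit J; enqueue S → queue [R, D, B, A, N, O, H, F, K, S]
Visit R → queue [D, B, A, N, O, H, F, K, S]
Visit D → queue [B, A, N, O, H, F, K, S]
Visit B; enqueue Q, M → queue [A, N, O, H, F, K, S, Q, M]
Visit A; enqueue C → queue [N, O, H, F, K, S, Q, M, C]
Visit N → queue [O, H, F, K, S, Q, M, C]
Visit O; enqueue E → queue [H, F, K, S, Q, M, C, E]
Visit H → queue [F, K, S, Q, M, C, E]
Visit F; enqueue I → queue [K, S, Q, M, C, E, I]
Visit K; enqueue T → queue [S, Q, M, C, E, I, T]
Visit S → queue [Q, M, C, E, I, T]
Visit Q → queue [M, C, E, I, T]
Visit M → queue [C, E, I, T]
Visit C → queue [E, I, T]
Visit E → queue [I, T]
Visit I → queue [T]
Visit T → queue []

L → G → U → P → J → R → D → B → A → N → O → H → F → K → S → Q → M → C → E → I → T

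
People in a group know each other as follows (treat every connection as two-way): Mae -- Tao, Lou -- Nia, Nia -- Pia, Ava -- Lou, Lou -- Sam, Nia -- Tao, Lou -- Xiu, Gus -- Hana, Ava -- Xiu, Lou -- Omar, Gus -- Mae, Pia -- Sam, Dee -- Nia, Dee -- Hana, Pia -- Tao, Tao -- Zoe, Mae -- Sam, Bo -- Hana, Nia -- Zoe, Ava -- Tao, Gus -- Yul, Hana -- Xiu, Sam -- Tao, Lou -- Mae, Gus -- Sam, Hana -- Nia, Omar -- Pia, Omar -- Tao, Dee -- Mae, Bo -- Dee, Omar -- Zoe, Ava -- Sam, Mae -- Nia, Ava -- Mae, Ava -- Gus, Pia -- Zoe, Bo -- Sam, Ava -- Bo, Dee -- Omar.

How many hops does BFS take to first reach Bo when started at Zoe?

Level 0: Zoe
Level 1: Nia, Omar, Pia, Tao
Level 2: Ava, Dee, Hana, Lou, Mae, Sam
Level 3: Bo, Gus, Xiu
Level 4: Yul
Bo first appears at level 3.

3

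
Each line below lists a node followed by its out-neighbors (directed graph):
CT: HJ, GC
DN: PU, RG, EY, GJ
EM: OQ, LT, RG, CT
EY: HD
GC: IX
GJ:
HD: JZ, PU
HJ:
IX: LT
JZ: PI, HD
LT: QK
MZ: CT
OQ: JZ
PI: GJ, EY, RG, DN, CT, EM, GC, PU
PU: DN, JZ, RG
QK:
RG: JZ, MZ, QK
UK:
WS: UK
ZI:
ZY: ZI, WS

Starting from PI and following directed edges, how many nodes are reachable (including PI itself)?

BFS from PI visits: PI, GJ, EY, RG, DN, CT, EM, GC, PU, HD, JZ, MZ, QK, HJ, OQ, LT, IX
Reachable nodes: 17 of 21 total.

17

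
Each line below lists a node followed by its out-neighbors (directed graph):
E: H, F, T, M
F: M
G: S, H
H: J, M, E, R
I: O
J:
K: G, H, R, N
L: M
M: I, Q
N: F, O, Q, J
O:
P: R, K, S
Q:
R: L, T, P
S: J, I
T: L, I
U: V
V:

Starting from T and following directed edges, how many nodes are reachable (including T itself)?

6

BFS from T visits: T, L, I, M, O, Q
Reachable nodes: 6 of 18 total.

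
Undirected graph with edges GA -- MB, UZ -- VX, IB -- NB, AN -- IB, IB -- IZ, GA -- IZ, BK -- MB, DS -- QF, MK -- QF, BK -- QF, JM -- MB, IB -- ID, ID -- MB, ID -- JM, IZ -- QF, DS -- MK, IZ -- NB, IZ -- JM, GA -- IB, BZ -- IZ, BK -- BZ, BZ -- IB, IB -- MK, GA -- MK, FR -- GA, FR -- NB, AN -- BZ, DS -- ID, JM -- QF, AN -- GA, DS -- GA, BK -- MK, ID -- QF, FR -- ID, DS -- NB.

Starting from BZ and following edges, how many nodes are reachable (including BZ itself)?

14

BFS from BZ visits: BZ, AN, BK, IB, IZ, GA, MB, MK, QF, ID, NB, JM, DS, FR
Reachable nodes: 14 of 16 total.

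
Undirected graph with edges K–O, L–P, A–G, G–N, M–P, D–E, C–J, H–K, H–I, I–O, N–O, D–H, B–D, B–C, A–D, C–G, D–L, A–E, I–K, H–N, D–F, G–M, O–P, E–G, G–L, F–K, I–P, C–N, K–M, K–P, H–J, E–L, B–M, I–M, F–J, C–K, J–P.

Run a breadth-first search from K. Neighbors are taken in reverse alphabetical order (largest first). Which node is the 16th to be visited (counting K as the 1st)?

A

Visit K; enqueue P, O, M, I, H, F, C → queue [P, O, M, I, H, F, C]
Visit P; enqueue L, J → queue [O, M, I, H, F, C, L, J]
Visit O; enqueue N → queue [M, I, H, F, C, L, J, N]
Visit M; enqueue G, B → queue [I, H, F, C, L, J, N, G, B]
Visit I → queue [H, F, C, L, J, N, G, B]
Visit H; enqueue D → queue [F, C, L, J, N, G, B, D]
Visit F → queue [C, L, J, N, G, B, D]
Visit C → queue [L, J, N, G, B, D]
Visit L; enqueue E → queue [J, N, G, B, D, E]
Visit J → queue [N, G, B, D, E]
Visit N → queue [G, B, D, E]
Visit G; enqueue A → queue [B, D, E, A]
Visit B → queue [D, E, A]
Visit D → queue [E, A]
Visit E → queue [A]
Visit A → queue []

Visit order: K, P, O, M, I, H, F, C, L, J, N, G, B, D, E, A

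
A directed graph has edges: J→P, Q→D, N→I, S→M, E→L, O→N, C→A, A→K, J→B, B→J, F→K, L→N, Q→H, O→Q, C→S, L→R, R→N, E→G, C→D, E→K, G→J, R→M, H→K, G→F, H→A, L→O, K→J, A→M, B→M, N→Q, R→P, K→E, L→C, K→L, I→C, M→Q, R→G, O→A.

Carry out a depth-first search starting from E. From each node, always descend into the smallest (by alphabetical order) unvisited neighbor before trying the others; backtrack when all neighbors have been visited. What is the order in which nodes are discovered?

E G F K J B M Q D H A P L C S N I O R

Visit E
E → G
G → F
F → K
K → J
J → B
B → M
M → Q
Q → D
Q → H
H → A
J → P
K → L
L → C
C → S
L → N
N → I
L → O
L → R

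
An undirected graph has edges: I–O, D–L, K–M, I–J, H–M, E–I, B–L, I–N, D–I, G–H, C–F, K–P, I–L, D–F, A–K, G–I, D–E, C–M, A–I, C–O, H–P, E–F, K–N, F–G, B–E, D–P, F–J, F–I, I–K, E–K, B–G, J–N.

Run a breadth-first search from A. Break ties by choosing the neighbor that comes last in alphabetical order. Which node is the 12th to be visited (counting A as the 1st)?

Visit A; enqueue K, I → queue [K, I]
Visit K; enqueue P, N, M, E → queue [I, P, N, M, E]
Visit I; enqueue O, L, J, G, F, D → queue [P, N, M, E, O, L, J, G, F, D]
Visit P; enqueue H → queue [N, M, E, O, L, J, G, F, D, H]
Visit N → queue [M, E, O, L, J, G, F, D, H]
Visit M; enqueue C → queue [E, O, L, J, G, F, D, H, C]
Visit E; enqueue B → queue [O, L, J, G, F, D, H, C, B]
Visit O → queue [L, J, G, F, D, H, C, B]
Visit L → queue [J, G, F, D, H, C, B]
Visit J → queue [G, F, D, H, C, B]
Visit G → queue [F, D, H, C, B]
Visit F → queue [D, H, C, B]
Visit D → queue [H, C, B]
Visit H → queue [C, B]
Visit C → queue [B]
Visit B → queue []

Visit order: A, K, I, P, N, M, E, O, L, J, G, F, D, H, C, B

F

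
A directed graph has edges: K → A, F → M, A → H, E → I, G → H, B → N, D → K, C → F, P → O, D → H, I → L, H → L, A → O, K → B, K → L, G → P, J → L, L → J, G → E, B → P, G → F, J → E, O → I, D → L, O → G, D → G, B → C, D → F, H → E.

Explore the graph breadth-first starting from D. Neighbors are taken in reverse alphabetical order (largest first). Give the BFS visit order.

D, L, K, H, G, F, J, B, A, E, P, M, N, C, O, I

Visit D; enqueue L, K, H, G, F → queue [L, K, H, G, F]
Visit L; enqueue J → queue [K, H, G, F, J]
Visit K; enqueue B, A → queue [H, G, F, J, B, A]
Visit H; enqueue E → queue [G, F, J, B, A, E]
Visit G; enqueue P → queue [F, J, B, A, E, P]
Visit F; enqueue M → queue [J, B, A, E, P, M]
Visit J → queue [B, A, E, P, M]
Visit B; enqueue N, C → queue [A, E, P, M, N, C]
Visit A; enqueue O → queue [E, P, M, N, C, O]
Visit E; enqueue I → queue [P, M, N, C, O, I]
Visit P → queue [M, N, C, O, I]
Visit M → queue [N, C, O, I]
Visit N → queue [C, O, I]
Visit C → queue [O, I]
Visit O → queue [I]
Visit I → queue []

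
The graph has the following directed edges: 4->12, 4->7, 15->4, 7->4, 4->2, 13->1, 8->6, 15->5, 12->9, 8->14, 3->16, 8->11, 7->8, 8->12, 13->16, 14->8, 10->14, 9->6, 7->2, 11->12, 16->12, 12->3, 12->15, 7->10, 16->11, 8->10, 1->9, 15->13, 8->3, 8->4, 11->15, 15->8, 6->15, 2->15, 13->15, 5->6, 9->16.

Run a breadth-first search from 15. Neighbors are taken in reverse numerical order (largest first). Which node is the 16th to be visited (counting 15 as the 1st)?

9

Visit 15; enqueue 13, 8, 5, 4 → queue [13, 8, 5, 4]
Visit 13; enqueue 16, 1 → queue [8, 5, 4, 16, 1]
Visit 8; enqueue 14, 12, 11, 10, 6, 3 → queue [5, 4, 16, 1, 14, 12, 11, 10, 6, 3]
Visit 5 → queue [4, 16, 1, 14, 12, 11, 10, 6, 3]
Visit 4; enqueue 7, 2 → queue [16, 1, 14, 12, 11, 10, 6, 3, 7, 2]
Visit 16 → queue [1, 14, 12, 11, 10, 6, 3, 7, 2]
Visit 1; enqueue 9 → queue [14, 12, 11, 10, 6, 3, 7, 2, 9]
Visit 14 → queue [12, 11, 10, 6, 3, 7, 2, 9]
Visit 12 → queue [11, 10, 6, 3, 7, 2, 9]
Visit 11 → queue [10, 6, 3, 7, 2, 9]
Visit 10 → queue [6, 3, 7, 2, 9]
Visit 6 → queue [3, 7, 2, 9]
Visit 3 → queue [7, 2, 9]
Visit 7 → queue [2, 9]
Visit 2 → queue [9]
Visit 9 → queue []

Visit order: 15, 13, 8, 5, 4, 16, 1, 14, 12, 11, 10, 6, 3, 7, 2, 9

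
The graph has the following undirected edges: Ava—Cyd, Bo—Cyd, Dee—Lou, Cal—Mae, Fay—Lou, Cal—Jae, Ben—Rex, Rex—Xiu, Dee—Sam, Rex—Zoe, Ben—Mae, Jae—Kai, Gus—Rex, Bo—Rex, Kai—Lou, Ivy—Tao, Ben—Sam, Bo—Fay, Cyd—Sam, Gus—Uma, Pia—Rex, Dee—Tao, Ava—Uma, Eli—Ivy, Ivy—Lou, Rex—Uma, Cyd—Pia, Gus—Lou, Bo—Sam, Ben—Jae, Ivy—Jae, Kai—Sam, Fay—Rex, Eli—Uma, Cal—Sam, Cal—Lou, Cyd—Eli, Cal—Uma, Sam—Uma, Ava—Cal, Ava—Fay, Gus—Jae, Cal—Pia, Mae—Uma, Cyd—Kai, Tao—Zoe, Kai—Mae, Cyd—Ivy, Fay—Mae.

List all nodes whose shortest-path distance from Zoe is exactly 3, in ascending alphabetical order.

Level 0: Zoe
Level 1: Rex, Tao
Level 2: Ben, Bo, Dee, Fay, Gus, Ivy, Pia, Uma, Xiu
Level 3: Ava, Cal, Cyd, Eli, Jae, Lou, Mae, Sam
Level 4: Kai

Ava, Cal, Cyd, Eli, Jae, Lou, Mae, Sam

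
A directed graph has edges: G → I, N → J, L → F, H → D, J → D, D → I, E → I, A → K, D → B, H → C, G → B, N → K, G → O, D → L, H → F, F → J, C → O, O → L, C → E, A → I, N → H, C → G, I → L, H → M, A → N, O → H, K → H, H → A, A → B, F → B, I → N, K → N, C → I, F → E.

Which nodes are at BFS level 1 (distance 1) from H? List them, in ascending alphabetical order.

Level 0: H
Level 1: A, C, D, F, M
Level 2: B, E, G, I, J, K, L, N, O

A, C, D, F, M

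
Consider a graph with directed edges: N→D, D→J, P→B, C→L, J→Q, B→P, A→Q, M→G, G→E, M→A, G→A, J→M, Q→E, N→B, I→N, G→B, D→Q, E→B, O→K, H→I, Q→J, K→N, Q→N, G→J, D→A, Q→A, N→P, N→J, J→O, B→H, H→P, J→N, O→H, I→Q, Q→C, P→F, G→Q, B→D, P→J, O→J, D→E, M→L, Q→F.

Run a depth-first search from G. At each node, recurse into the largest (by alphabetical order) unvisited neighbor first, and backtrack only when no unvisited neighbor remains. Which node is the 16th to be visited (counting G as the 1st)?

E

Visit G
G → Q
Q → N
N → P
P → J
J → O
O → K
O → H
H → I
J → M
M → L
M → A
P → F
P → B
B → D
D → E
Q → C

Visit order: G, Q, N, P, J, O, K, H, I, M, L, A, F, B, D, E, C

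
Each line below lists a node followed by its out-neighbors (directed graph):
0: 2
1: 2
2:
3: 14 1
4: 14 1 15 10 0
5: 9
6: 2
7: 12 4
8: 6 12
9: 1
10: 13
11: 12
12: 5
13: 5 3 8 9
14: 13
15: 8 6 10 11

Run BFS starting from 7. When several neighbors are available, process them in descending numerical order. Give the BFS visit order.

7, 12, 4, 5, 15, 14, 10, 1, 0, 9, 11, 8, 6, 13, 2, 3

Visit 7; enqueue 12, 4 → queue [12, 4]
Visit 12; enqueue 5 → queue [4, 5]
Visit 4; enqueue 15, 14, 10, 1, 0 → queue [5, 15, 14, 10, 1, 0]
Visit 5; enqueue 9 → queue [15, 14, 10, 1, 0, 9]
Visit 15; enqueue 11, 8, 6 → queue [14, 10, 1, 0, 9, 11, 8, 6]
Visit 14; enqueue 13 → queue [10, 1, 0, 9, 11, 8, 6, 13]
Visit 10 → queue [1, 0, 9, 11, 8, 6, 13]
Visit 1; enqueue 2 → queue [0, 9, 11, 8, 6, 13, 2]
Visit 0 → queue [9, 11, 8, 6, 13, 2]
Visit 9 → queue [11, 8, 6, 13, 2]
Visit 11 → queue [8, 6, 13, 2]
Visit 8 → queue [6, 13, 2]
Visit 6 → queue [13, 2]
Visit 13; enqueue 3 → queue [2, 3]
Visit 2 → queue [3]
Visit 3 → queue []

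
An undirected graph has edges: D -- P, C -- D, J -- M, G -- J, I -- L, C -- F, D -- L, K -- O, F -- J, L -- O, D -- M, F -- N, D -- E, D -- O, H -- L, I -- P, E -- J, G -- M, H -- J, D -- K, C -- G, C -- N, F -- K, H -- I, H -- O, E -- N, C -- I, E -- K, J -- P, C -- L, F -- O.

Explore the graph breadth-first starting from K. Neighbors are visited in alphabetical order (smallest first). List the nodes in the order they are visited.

Visit K; enqueue D, E, F, O → queue [D, E, F, O]
Visit D; enqueue C, L, M, P → queue [E, F, O, C, L, M, P]
Visit E; enqueue J, N → queue [F, O, C, L, M, P, J, N]
Visit F → queue [O, C, L, M, P, J, N]
Visit O; enqueue H → queue [C, L, M, P, J, N, H]
Visit C; enqueue G, I → queue [L, M, P, J, N, H, G, I]
Visit L → queue [M, P, J, N, H, G, I]
Visit M → queue [P, J, N, H, G, I]
Visit P → queue [J, N, H, G, I]
Visit J → queue [N, H, G, I]
Visit N → queue [H, G, I]
Visit H → queue [G, I]
Visit G → queue [I]
Visit I → queue []

K -> D -> E -> F -> O -> C -> L -> M -> P -> J -> N -> H -> G -> I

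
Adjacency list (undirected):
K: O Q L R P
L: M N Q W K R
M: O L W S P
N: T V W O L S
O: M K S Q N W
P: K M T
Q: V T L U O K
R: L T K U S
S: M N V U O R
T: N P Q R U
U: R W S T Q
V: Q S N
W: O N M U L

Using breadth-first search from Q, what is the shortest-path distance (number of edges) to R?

2

Level 0: Q
Level 1: K, L, O, T, U, V
Level 2: M, N, P, R, S, W
R first appears at level 2.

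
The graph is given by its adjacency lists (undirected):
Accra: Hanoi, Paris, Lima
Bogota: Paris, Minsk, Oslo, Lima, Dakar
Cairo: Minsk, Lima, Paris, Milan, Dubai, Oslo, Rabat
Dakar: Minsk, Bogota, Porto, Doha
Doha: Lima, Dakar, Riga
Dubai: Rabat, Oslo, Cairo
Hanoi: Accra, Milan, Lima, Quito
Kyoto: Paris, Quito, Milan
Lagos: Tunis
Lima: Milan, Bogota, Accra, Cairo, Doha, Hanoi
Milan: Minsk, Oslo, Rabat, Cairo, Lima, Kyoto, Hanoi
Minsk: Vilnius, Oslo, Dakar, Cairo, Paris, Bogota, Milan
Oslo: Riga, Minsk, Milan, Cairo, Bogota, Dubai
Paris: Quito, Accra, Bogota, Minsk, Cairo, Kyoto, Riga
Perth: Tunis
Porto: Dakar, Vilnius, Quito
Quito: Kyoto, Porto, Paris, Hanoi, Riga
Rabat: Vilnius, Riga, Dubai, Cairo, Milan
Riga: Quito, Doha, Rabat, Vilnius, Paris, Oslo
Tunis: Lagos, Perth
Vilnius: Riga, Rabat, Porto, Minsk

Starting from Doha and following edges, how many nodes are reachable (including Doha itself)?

18

BFS from Doha visits: Doha, Lima, Dakar, Riga, Milan, Bogota, Accra, Cairo, Hanoi, Minsk, Porto, Quito, Rabat, Vilnius, Paris, Oslo, Kyoto, Dubai
Reachable nodes: 18 of 21 total.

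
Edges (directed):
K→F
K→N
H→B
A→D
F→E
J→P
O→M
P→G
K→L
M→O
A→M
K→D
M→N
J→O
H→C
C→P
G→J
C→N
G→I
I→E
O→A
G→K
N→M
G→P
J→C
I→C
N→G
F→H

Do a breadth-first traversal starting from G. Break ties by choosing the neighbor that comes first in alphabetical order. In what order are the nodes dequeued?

G → I → J → K → P → C → E → O → D → F → L → N → A → M → H → B

Visit G; enqueue I, J, K, P → queue [I, J, K, P]
Visit I; enqueue C, E → queue [J, K, P, C, E]
Visit J; enqueue O → queue [K, P, C, E, O]
Visit K; enqueue D, F, L, N → queue [P, C, E, O, D, F, L, N]
Visit P → queue [C, E, O, D, F, L, N]
Visit C → queue [E, O, D, F, L, N]
Visit E → queue [O, D, F, L, N]
Visit O; enqueue A, M → queue [D, F, L, N, A, M]
Visit D → queue [F, L, N, A, M]
Visit F; enqueue H → queue [L, N, A, M, H]
Visit L → queue [N, A, M, H]
Visit N → queue [A, M, H]
Visit A → queue [M, H]
Visit M → queue [H]
Visit H; enqueue B → queue [B]
Visit B → queue []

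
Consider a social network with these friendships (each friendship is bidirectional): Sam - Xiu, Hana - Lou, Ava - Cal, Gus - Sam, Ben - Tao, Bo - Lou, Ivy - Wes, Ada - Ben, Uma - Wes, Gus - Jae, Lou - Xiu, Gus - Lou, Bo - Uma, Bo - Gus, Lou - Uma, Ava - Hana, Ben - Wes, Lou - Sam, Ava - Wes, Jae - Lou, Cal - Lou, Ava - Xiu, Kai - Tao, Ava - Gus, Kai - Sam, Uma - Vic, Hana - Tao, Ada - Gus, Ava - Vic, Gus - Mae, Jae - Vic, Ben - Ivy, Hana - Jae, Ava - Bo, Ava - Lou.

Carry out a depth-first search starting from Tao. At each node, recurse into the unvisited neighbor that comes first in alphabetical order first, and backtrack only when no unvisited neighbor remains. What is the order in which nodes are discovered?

Visit Tao
Tao → Ben
Ben → Ada
Ada → Gus
Gus → Ava
Ava → Bo
Bo → Lou
Lou → Cal
Lou → Hana
Hana → Jae
Jae → Vic
Vic → Uma
Uma → Wes
Wes → Ivy
Lou → Sam
Sam → Kai
Sam → Xiu
Gus → Mae

Tao, Ben, Ada, Gus, Ava, Bo, Lou, Cal, Hana, Jae, Vic, Uma, Wes, Ivy, Sam, Kai, Xiu, Mae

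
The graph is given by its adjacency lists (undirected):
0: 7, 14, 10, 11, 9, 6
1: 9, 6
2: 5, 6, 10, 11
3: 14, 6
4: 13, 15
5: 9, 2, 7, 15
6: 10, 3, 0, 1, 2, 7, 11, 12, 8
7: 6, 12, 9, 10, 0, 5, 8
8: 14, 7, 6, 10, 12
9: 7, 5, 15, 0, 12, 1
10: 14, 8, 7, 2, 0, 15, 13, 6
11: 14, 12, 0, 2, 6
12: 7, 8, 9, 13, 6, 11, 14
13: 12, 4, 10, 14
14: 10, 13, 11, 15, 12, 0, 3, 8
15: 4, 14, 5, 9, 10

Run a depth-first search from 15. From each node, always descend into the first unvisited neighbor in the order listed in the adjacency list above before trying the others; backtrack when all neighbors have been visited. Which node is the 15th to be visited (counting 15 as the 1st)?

3

Visit 15
15 → 4
4 → 13
13 → 12
12 → 7
7 → 6
6 → 10
10 → 14
14 → 11
11 → 0
0 → 9
9 → 5
5 → 2
9 → 1
14 → 3
14 → 8

Visit order: 15, 4, 13, 12, 7, 6, 10, 14, 11, 0, 9, 5, 2, 1, 3, 8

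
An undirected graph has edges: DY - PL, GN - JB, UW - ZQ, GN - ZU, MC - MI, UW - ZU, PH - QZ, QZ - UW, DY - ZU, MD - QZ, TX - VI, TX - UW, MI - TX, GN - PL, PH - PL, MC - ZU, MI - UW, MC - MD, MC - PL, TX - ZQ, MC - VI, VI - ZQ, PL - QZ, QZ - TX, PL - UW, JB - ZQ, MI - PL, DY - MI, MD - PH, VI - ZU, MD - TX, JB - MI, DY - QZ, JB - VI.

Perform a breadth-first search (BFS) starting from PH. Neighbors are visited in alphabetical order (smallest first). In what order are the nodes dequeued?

PH → MD → PL → QZ → MC → TX → DY → GN → MI → UW → VI → ZU → ZQ → JB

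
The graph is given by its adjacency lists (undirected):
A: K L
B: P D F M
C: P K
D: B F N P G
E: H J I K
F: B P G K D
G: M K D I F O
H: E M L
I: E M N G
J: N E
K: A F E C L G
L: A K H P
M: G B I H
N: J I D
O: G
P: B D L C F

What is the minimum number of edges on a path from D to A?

3

Level 0: D
Level 1: B, F, G, N, P
Level 2: C, I, J, K, L, M, O
Level 3: A, E, H
A first appears at level 3.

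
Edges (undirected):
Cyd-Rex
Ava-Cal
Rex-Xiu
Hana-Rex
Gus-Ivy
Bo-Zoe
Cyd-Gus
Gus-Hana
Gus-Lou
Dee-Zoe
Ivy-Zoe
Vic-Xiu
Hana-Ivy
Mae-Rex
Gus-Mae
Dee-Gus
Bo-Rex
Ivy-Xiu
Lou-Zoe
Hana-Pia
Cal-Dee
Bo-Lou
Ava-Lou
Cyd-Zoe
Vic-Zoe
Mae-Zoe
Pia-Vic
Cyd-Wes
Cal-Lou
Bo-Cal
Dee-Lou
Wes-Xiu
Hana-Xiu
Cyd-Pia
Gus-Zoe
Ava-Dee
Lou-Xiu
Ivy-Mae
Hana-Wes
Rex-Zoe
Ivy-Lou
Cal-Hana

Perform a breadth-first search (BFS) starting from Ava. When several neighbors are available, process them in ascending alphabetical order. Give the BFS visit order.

Ava -> Cal -> Dee -> Lou -> Bo -> Hana -> Gus -> Zoe -> Ivy -> Xiu -> Rex -> Pia -> Wes -> Cyd -> Mae -> Vic

Visit Ava; enqueue Cal, Dee, Lou → queue [Cal, Dee, Lou]
Visit Cal; enqueue Bo, Hana → queue [Dee, Lou, Bo, Hana]
Visit Dee; enqueue Gus, Zoe → queue [Lou, Bo, Hana, Gus, Zoe]
Visit Lou; enqueue Ivy, Xiu → queue [Bo, Hana, Gus, Zoe, Ivy, Xiu]
Visit Bo; enqueue Rex → queue [Hana, Gus, Zoe, Ivy, Xiu, Rex]
Visit Hana; enqueue Pia, Wes → queue [Gus, Zoe, Ivy, Xiu, Rex, Pia, Wes]
Visit Gus; enqueue Cyd, Mae → queue [Zoe, Ivy, Xiu, Rex, Pia, Wes, Cyd, Mae]
Visit Zoe; enqueue Vic → queue [Ivy, Xiu, Rex, Pia, Wes, Cyd, Mae, Vic]
Visit Ivy → queue [Xiu, Rex, Pia, Wes, Cyd, Mae, Vic]
Visit Xiu → queue [Rex, Pia, Wes, Cyd, Mae, Vic]
Visit Rex → queue [Pia, Wes, Cyd, Mae, Vic]
Visit Pia → queue [Wes, Cyd, Mae, Vic]
Visit Wes → queue [Cyd, Mae, Vic]
Visit Cyd → queue [Mae, Vic]
Visit Mae → queue [Vic]
Visit Vic → queue []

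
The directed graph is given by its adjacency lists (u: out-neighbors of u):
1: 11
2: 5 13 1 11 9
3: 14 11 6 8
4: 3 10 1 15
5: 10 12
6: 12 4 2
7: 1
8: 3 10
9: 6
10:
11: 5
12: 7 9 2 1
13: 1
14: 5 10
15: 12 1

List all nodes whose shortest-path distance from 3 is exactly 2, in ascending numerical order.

2, 4, 5, 10, 12

Level 0: 3
Level 1: 6, 8, 11, 14
Level 2: 2, 4, 5, 10, 12
Level 3: 1, 7, 9, 13, 15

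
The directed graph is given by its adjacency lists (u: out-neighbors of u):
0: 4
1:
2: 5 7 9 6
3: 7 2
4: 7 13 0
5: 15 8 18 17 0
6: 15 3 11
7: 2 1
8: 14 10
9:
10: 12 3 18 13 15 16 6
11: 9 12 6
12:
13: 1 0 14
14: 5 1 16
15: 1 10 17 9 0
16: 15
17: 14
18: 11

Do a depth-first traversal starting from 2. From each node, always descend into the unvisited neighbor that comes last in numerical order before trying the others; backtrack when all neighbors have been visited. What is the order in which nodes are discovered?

Visit 2
2 → 9
2 → 7
7 → 1
2 → 6
6 → 15
15 → 17
17 → 14
14 → 16
14 → 5
5 → 18
18 → 11
11 → 12
5 → 8
8 → 10
10 → 13
13 → 0
0 → 4
10 → 3

2, 9, 7, 1, 6, 15, 17, 14, 16, 5, 18, 11, 12, 8, 10, 13, 0, 4, 3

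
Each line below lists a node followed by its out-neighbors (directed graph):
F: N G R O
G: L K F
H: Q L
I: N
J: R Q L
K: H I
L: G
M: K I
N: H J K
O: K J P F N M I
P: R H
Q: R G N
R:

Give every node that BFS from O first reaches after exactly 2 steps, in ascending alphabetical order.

G, H, L, Q, R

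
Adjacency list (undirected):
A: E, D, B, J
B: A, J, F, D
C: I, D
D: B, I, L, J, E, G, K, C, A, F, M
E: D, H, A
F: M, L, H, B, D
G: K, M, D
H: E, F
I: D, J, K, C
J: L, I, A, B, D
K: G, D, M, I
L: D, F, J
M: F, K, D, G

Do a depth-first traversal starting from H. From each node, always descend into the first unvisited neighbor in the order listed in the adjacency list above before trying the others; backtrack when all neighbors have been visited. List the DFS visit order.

H → E → D → B → A → J → L → F → M → K → G → I → C

Visit H
H → E
E → D
D → B
B → A
A → J
J → L
L → F
F → M
M → K
K → G
K → I
I → C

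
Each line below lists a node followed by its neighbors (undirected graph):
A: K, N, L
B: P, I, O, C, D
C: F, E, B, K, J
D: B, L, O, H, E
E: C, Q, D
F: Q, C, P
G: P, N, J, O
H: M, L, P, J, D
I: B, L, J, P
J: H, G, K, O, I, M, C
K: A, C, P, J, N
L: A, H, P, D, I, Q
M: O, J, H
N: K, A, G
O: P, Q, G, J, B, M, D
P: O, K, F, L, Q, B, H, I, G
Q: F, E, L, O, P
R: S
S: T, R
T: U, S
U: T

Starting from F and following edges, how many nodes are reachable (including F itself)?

17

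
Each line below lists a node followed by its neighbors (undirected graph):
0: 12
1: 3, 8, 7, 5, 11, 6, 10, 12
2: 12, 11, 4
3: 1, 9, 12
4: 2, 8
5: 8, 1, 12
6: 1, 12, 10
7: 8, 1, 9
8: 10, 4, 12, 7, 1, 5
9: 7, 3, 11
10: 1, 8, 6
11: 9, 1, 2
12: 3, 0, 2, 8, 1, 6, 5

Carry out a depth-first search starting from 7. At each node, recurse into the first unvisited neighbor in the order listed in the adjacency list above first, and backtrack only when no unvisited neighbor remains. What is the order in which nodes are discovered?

7 → 8 → 10 → 1 → 3 → 9 → 11 → 2 → 12 → 0 → 6 → 5 → 4

Visit 7
7 → 8
8 → 10
10 → 1
1 → 3
3 → 9
9 → 11
11 → 2
2 → 12
12 → 0
12 → 6
12 → 5
2 → 4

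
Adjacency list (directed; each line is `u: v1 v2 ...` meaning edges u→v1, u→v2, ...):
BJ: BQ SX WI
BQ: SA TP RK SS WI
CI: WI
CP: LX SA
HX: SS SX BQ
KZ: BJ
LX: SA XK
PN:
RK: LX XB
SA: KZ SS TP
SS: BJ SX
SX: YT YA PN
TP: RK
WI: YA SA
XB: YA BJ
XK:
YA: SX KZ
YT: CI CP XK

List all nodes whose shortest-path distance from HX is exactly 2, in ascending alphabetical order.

BJ, PN, RK, SA, TP, WI, YA, YT

Level 0: HX
Level 1: BQ, SS, SX
Level 2: BJ, PN, RK, SA, TP, WI, YA, YT
Level 3: CI, CP, KZ, LX, XB, XK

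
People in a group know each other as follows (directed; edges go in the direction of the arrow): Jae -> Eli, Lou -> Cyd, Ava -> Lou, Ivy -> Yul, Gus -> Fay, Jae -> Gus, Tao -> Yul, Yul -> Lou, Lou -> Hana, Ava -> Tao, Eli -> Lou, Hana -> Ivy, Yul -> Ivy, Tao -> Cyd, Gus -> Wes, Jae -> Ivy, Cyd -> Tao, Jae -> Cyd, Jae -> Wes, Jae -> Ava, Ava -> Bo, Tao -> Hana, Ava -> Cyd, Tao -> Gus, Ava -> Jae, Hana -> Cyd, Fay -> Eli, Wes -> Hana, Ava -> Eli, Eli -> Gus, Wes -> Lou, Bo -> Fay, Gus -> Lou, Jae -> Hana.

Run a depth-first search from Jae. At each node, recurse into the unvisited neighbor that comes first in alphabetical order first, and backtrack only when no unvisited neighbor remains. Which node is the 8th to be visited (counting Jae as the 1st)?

Visit Jae
Jae → Ava
Ava → Bo
Bo → Fay
Fay → Eli
Eli → Gus
Gus → Lou
Lou → Cyd
Cyd → Tao
Tao → Hana
Hana → Ivy
Ivy → Yul
Gus → Wes

Visit order: Jae, Ava, Bo, Fay, Eli, Gus, Lou, Cyd, Tao, Hana, Ivy, Yul, Wes

Cyd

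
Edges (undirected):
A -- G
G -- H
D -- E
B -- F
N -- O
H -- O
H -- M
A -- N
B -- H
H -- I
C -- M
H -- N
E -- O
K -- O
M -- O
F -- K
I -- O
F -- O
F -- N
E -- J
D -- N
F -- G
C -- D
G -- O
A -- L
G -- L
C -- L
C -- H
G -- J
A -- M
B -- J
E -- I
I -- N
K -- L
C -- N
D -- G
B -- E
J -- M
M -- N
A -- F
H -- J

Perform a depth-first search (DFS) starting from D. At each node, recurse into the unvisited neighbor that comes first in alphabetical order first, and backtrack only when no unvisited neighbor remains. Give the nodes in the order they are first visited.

D, C, H, B, E, I, N, A, F, G, J, M, O, K, L

Visit D
D → C
C → H
H → B
B → E
E → I
I → N
N → A
A → F
F → G
G → J
J → M
M → O
O → K
K → L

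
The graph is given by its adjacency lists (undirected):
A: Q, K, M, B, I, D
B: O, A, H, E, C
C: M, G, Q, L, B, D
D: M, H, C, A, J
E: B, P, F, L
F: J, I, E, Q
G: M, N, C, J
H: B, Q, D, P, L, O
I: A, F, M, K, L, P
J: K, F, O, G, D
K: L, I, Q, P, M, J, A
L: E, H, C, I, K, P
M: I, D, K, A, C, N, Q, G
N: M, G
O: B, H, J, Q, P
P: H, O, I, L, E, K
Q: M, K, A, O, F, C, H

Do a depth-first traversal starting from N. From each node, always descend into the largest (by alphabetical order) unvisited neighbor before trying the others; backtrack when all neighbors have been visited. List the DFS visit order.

N, M, Q, O, P, L, K, J, G, C, D, H, B, E, F, I, A

Visit N
N → M
M → Q
Q → O
O → P
P → L
L → K
K → J
J → G
G → C
C → D
D → H
H → B
B → E
E → F
F → I
I → A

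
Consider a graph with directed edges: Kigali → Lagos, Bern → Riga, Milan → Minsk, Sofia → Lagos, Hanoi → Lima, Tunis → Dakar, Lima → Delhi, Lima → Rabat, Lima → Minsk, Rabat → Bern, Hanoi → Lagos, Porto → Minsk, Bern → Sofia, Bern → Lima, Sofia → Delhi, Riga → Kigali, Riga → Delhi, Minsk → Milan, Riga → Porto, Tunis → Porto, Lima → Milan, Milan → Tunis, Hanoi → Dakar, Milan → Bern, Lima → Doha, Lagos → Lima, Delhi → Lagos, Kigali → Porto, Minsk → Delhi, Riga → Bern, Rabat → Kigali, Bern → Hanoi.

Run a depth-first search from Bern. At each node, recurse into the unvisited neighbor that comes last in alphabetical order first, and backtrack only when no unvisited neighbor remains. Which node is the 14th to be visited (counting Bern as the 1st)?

Visit Bern
Bern → Sofia
Sofia → Lagos
Lagos → Lima
Lima → Rabat
Rabat → Kigali
Kigali → Porto
Porto → Minsk
Minsk → Milan
Milan → Tunis
Tunis → Dakar
Minsk → Delhi
Lima → Doha
Bern → Riga
Bern → Hanoi

Visit order: Bern, Sofia, Lagos, Lima, Rabat, Kigali, Porto, Minsk, Milan, Tunis, Dakar, Delhi, Doha, Riga, Hanoi

Riga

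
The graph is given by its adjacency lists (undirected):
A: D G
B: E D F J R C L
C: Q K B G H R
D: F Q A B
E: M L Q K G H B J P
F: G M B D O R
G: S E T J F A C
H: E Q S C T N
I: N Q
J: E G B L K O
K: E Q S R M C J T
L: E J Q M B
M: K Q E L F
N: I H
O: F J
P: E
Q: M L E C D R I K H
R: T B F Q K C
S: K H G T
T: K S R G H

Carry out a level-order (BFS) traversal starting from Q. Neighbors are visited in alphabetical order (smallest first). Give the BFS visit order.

Visit Q; enqueue C, D, E, H, I, K, L, M, R → queue [C, D, E, H, I, K, L, M, R]
Visit C; enqueue B, G → queue [D, E, H, I, K, L, M, R, B, G]
Visit D; enqueue A, F → queue [E, H, I, K, L, M, R, B, G, A, F]
Visit E; enqueue J, P → queue [H, I, K, L, M, R, B, G, A, F, J, P]
Visit H; enqueue N, S, T → queue [I, K, L, M, R, B, G, A, F, J, P, N, S, T]
Visit I → queue [K, L, M, R, B, G, A, F, J, P, N, S, T]
Visit K → queue [L, M, R, B, G, A, F, J, P, N, S, T]
Visit L → queue [M, R, B, G, A, F, J, P, N, S, T]
Visit M → queue [R, B, G, A, F, J, P, N, S, T]
Visit R → queue [B, G, A, F, J, P, N, S, T]
Visit B → queue [G, A, F, J, P, N, S, T]
Visit G → queue [A, F, J, P, N, S, T]
Visit A → queue [F, J, P, N, S, T]
Visit F; enqueue O → queue [J, P, N, S, T, O]
Visit J → queue [P, N, S, T, O]
Visit P → queue [N, S, T, O]
Visit N → queue [S, T, O]
Visit S → queue [T, O]
Visit T → queue [O]
Visit O → queue []

Q -> C -> D -> E -> H -> I -> K -> L -> M -> R -> B -> G -> A -> F -> J -> P -> N -> S -> T -> O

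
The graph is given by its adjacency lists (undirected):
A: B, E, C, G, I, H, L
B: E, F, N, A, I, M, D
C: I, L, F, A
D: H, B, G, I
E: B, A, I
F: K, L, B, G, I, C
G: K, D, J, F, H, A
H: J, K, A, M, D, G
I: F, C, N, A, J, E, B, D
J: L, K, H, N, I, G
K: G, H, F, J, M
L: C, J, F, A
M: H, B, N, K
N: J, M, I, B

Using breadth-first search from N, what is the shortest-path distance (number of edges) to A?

2

Level 0: N
Level 1: B, I, J, M
Level 2: A, C, D, E, F, G, H, K, L
A first appears at level 2.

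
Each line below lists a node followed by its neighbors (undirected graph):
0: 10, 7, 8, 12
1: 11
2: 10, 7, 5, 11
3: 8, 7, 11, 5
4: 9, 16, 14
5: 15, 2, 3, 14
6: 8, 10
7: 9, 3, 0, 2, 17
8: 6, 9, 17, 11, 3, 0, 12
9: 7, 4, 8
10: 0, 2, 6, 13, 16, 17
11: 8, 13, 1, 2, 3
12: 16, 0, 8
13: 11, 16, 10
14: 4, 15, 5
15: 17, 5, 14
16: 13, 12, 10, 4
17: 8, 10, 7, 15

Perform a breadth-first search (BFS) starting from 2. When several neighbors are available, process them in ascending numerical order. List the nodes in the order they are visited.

2, 5, 7, 10, 11, 3, 14, 15, 0, 9, 17, 6, 13, 16, 1, 8, 4, 12

Visit 2; enqueue 5, 7, 10, 11 → queue [5, 7, 10, 11]
Visit 5; enqueue 3, 14, 15 → queue [7, 10, 11, 3, 14, 15]
Visit 7; enqueue 0, 9, 17 → queue [10, 11, 3, 14, 15, 0, 9, 17]
Visit 10; enqueue 6, 13, 16 → queue [11, 3, 14, 15, 0, 9, 17, 6, 13, 16]
Visit 11; enqueue 1, 8 → queue [3, 14, 15, 0, 9, 17, 6, 13, 16, 1, 8]
Visit 3 → queue [14, 15, 0, 9, 17, 6, 13, 16, 1, 8]
Visit 14; enqueue 4 → queue [15, 0, 9, 17, 6, 13, 16, 1, 8, 4]
Visit 15 → queue [0, 9, 17, 6, 13, 16, 1, 8, 4]
Visit 0; enqueue 12 → queue [9, 17, 6, 13, 16, 1, 8, 4, 12]
Visit 9 → queue [17, 6, 13, 16, 1, 8, 4, 12]
Visit 17 → queue [6, 13, 16, 1, 8, 4, 12]
Visit 6 → queue [13, 16, 1, 8, 4, 12]
Visit 13 → queue [16, 1, 8, 4, 12]
Visit 16 → queue [1, 8, 4, 12]
Visit 1 → queue [8, 4, 12]
Visit 8 → queue [4, 12]
Visit 4 → queue [12]
Visit 12 → queue []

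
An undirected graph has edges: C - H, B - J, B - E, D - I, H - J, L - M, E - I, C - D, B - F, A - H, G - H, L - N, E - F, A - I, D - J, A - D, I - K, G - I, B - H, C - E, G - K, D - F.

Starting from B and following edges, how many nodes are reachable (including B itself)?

BFS from B visits: B, J, H, F, E, D, G, C, A, I, K
Reachable nodes: 11 of 14 total.

11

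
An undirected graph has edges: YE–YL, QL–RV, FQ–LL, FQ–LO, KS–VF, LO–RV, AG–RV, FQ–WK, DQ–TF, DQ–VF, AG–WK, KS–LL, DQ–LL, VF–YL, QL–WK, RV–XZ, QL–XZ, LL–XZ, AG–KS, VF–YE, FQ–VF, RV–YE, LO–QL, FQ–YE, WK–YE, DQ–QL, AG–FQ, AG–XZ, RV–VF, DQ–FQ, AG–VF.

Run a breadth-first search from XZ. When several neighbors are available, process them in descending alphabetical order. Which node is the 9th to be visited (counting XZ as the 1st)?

Visit XZ; enqueue RV, QL, LL, AG → queue [RV, QL, LL, AG]
Visit RV; enqueue YE, VF, LO → queue [QL, LL, AG, YE, VF, LO]
Visit QL; enqueue WK, DQ → queue [LL, AG, YE, VF, LO, WK, DQ]
Visit LL; enqueue KS, FQ → queue [AG, YE, VF, LO, WK, DQ, KS, FQ]
Visit AG → queue [YE, VF, LO, WK, DQ, KS, FQ]
Visit YE; enqueue YL → queue [VF, LO, WK, DQ, KS, FQ, YL]
Visit VF → queue [LO, WK, DQ, KS, FQ, YL]
Visit LO → queue [WK, DQ, KS, FQ, YL]
Visit WK → queue [DQ, KS, FQ, YL]
Visit DQ; enqueue TF → queue [KS, FQ, YL, TF]
Visit KS → queue [FQ, YL, TF]
Visit FQ → queue [YL, TF]
Visit YL → queue [TF]
Visit TF → queue []

Visit order: XZ, RV, QL, LL, AG, YE, VF, LO, WK, DQ, KS, FQ, YL, TF

WK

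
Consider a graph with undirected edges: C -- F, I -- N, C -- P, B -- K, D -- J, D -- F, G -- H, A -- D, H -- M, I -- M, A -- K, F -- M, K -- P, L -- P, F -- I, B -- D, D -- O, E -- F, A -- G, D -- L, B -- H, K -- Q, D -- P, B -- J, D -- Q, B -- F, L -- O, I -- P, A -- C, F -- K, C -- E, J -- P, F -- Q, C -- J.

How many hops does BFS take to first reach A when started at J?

2

Level 0: J
Level 1: B, C, D, P
Level 2: A, E, F, H, I, K, L, O, Q
Level 3: G, M, N
A first appears at level 2.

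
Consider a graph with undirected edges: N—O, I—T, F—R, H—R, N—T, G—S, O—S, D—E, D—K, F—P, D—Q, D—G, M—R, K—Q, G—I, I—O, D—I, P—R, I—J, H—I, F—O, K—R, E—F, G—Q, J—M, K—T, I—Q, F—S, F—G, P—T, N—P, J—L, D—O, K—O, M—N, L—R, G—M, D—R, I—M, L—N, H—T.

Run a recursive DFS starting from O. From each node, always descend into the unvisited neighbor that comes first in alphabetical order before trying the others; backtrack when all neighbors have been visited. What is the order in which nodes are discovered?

Visit O
O → D
D → E
E → F
F → G
G → I
I → H
H → R
R → K
K → Q
K → T
T → N
N → L
L → J
J → M
N → P
G → S

O D E F G I H R K Q T N L J M P S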